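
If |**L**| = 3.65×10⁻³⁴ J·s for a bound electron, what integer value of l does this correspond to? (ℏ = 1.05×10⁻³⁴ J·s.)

|L|/ℏ = (3.65×10⁻³⁴)/(1.05×10⁻³⁴) ≈ 3.476.
(|L|/ℏ)² = l(l+1) ≈ 12.08 ⇒ l = 3.

l = 3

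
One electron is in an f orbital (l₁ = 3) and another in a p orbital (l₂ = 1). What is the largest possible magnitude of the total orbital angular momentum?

|L_tot|_max = 2√5 ℏ ≈ 4.472ℏ

Angular momentum addition gives L = |l₁ − l₂|, …, l₁ + l₂.
Allowed values: L = 2, 3, 4.
The largest magnitude corresponds to L = 4: |L_tot| = ℏ√(4·5) = 2√5 ℏ.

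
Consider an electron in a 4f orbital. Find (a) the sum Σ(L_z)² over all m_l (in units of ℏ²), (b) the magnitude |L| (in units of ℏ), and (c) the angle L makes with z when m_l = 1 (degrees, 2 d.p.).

4f means n = 4, l = 3.
Σ m_l² = 28, so Σ(L_z)² = 28 ℏ².
|L| = ℏ√(3·4) = 2√3 ℏ ≈ 3.464ℏ.
For m_l = 1: cos θ = 1/√12, θ ≈ 73.22°.

Σ(L_z)² = 28 ℏ²; |L| = 2√3 ℏ ≈ 3.464ℏ; θ(m_l=1) ≈ 73.22°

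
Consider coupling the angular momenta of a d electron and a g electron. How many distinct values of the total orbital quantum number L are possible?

The total orbital quantum number L ranges from |l₁ − l₂| to l₁ + l₂ in integer steps.
Allowed values: L = 2, 3, 4, 5, 6.
That is 5 values.

5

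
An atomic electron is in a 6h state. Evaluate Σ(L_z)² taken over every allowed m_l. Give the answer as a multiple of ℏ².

Σ(L_z)² = 110 ℏ²

For 6h, l = 5.
m_l runs from −5 to 5, i.e. {-5, -4, -3, -2, -1, 0, 1, 2, 3, 4, 5}.
Summing m² from −5 to 5: Σ m_l² = 110.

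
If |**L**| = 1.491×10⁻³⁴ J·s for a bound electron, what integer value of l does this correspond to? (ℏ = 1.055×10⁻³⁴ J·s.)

l = 1

In units of ℏ, |L| ≈ 1.413.
Set l(l+1) = 2.00; the integer solution is l = 1.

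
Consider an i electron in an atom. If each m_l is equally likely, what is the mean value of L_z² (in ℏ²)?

⟨L_z²⟩ = 14 ℏ²

An i state has l = 6.
The allowed m_l values are -6, -5, -4, -3, -2, -1, 0, 1, 2, 3, 4, 5, 6.
⟨L_z²⟩ = ℏ²·l(l+1)/3 = 14ℏ².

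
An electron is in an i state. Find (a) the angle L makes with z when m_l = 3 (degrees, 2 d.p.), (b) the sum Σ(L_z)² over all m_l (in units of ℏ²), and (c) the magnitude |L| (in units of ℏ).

θ(m_l=3) ≈ 62.42°; Σ(L_z)² = 182 ℏ²; |L| = √42 ℏ ≈ 6.481ℏ

The letter i corresponds to l = 6.
For m_l = 3: cos θ = 3/√42, θ ≈ 62.42°.
Σ m_l² = 182, so Σ(L_z)² = 182 ℏ².
|L| = ℏ√(6·7) = √42 ℏ ≈ 6.481ℏ.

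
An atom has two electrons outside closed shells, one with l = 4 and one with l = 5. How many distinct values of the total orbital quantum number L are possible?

9

L runs from |4 − 5| = 1 to 4 + 5 = 9.
L ∈ {1, 2, 3, 4, 5, 6, 7, 8, 9}.
That is 9 values.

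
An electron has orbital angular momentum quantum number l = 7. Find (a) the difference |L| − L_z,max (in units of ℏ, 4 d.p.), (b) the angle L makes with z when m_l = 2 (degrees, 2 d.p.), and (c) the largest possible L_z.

|L|−L_z,max ≈ 0.4833ℏ; θ(m_l=2) ≈ 74.50°; L_z,max = 7ℏ

|L| − L_z,max = (2√14 − 7)ℏ ≈ 0.4833ℏ.
For m_l = 2: cos θ = 2/√56, θ ≈ 74.50°.
L_z,max = lℏ = 7ℏ.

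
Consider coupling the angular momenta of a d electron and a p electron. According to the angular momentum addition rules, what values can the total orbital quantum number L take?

Angular momentum addition gives L = |l₁ − l₂|, …, l₁ + l₂.
L ∈ {1, 2, 3}.

L = 1, 2, 3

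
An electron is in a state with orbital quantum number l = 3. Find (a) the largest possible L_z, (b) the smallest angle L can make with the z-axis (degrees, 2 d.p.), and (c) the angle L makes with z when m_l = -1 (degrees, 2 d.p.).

L_z,max = 3ℏ; θ_min ≈ 30.00°; θ(m_l=-1) ≈ 106.78°

L_z,max = lℏ = 3ℏ.
cos θ_min = 3/√12, so θ_min ≈ 30.00°.
For m_l = -1: cos θ = -1/√12, θ ≈ 106.78°.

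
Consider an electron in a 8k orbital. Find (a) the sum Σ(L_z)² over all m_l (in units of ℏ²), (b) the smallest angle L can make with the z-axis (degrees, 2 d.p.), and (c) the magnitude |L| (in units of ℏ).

Σ(L_z)² = 280 ℏ²; θ_min ≈ 20.70°; |L| = 2√14 ℏ ≈ 7.483ℏ

8k means n = 8, l = 7.
Σ m_l² = 280, so Σ(L_z)² = 280 ℏ².
cos θ_min = 7/√56, so θ_min ≈ 20.70°.
|L| = ℏ√(7·8) = 2√14 ℏ ≈ 7.483ℏ.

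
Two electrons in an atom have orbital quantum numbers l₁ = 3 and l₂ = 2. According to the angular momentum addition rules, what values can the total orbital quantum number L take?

Angular momentum addition gives L = |l₁ − l₂|, …, l₁ + l₂.
Allowed values: L = 1, 2, 3, 4, 5.

L = 1, 2, 3, 4, 5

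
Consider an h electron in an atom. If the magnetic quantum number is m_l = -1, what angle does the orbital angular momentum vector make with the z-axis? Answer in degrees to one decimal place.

θ ≈ 100.5°

For an h orbital, l = 5.
|L|² = l(l+1)ℏ² = 30ℏ², so |L| = √30 ℏ.
L_z = m_l ℏ = −1ℏ.
cos θ = L_z/|L| = -1/√30, so θ ≈ 100.5°.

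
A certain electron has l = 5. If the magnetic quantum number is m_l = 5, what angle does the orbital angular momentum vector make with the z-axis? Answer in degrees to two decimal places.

θ ≈ 24.09°

|L| = √(l(l+1)) ℏ = √30 ℏ.
L_z = m_l ℏ = 5ℏ.
cos θ = L_z/|L| = 5/√30, so θ ≈ 24.09°.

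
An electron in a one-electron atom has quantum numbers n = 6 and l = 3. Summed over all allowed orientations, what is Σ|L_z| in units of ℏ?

Σ|L_z| = 12 ℏ

m_l ∈ {-3, -2, -1, 0, 1, 2, 3}.
Σ|m_l| = 2·3(3+1)/2 = 12.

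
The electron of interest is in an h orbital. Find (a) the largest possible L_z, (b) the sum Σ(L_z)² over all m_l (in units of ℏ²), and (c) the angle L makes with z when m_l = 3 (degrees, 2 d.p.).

L_z,max = 5ℏ; Σ(L_z)² = 110 ℏ²; θ(m_l=3) ≈ 56.79°

For an h orbital, l = 5.
L_z,max = lℏ = 5ℏ.
Σ m_l² = 110, so Σ(L_z)² = 110 ℏ².
For m_l = 3: cos θ = 3/√30, θ ≈ 56.79°.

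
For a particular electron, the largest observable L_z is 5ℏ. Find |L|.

|L| = √30 ℏ ≈ 5.477ℏ

Since max m_l = l, l = 5.
Then |L| = ℏ√(5·6) = √30 ℏ.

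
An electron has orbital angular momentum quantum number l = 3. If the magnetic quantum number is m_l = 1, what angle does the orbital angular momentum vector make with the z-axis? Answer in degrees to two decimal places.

|L| = √(l(l+1)) ℏ = 2√3 ℏ.
L_z = m_l ℏ = 1ℏ.
cos θ = L_z/|L| = 1/√12, so θ ≈ 73.22°.

θ ≈ 73.22°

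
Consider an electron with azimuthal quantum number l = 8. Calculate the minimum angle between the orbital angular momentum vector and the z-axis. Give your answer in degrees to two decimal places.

|L| = √(l(l+1)) ℏ = 6√2 ℏ.
The smallest angle corresponds to the largest L_z, i.e. m_l = l = 8, giving L_z = 8ℏ.
cos θ_min = 8/√72, so θ_min ≈ 19.47°.

θ_min ≈ 19.47°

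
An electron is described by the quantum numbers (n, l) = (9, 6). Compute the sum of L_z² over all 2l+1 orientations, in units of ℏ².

m_l runs from −6 to 6, i.e. {-6, -5, -4, -3, -2, -1, 0, 1, 2, 3, 4, 5, 6}.
Summing m² from −6 to 6: Σ m_l² = 182.

Σ(L_z)² = 182 ℏ²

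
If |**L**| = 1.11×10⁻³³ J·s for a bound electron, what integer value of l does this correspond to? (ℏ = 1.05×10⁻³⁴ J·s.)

l = 10

|L|/ℏ = (1.11×10⁻³³)/(1.05×10⁻³⁴) ≈ 10.571.
(|L|/ℏ)² = l(l+1) ≈ 111.76 ⇒ l = 10.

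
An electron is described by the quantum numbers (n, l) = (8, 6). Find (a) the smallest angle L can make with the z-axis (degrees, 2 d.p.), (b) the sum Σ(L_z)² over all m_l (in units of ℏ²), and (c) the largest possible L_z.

cos θ_min = 6/√42, so θ_min ≈ 22.21°.
Σ m_l² = 182, so Σ(L_z)² = 182 ℏ².
L_z,max = lℏ = 6ℏ.

θ_min ≈ 22.21°; Σ(L_z)² = 182 ℏ²; L_z,max = 6ℏ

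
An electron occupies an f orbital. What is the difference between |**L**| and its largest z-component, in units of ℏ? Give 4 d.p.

|L| − L_z,max ≈ 0.4641ℏ

For an f orbital, l = 3.
|L| = 2√3 ℏ ≈ 3.4641ℏ, while L_z,max = lℏ = 3ℏ.
The difference is (2√3 − 3)ℏ ≈ 0.4641ℏ.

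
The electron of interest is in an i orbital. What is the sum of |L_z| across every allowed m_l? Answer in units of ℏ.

For an i orbital, l = 6.
m_l runs from −6 to 6, i.e. {-6, -5, -4, -3, -2, -1, 0, 1, 2, 3, 4, 5, 6}.
Σ|m_l| = 2(1+2+…+6) = 42.

Σ|L_z| = 42 ℏ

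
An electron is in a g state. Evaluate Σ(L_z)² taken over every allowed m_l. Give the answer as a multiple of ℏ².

For a g orbital, l = 4.
m_l runs from −4 to 4, i.e. {-4, -3, -2, -1, 0, 1, 2, 3, 4}.
Summing m² from −4 to 4: Σ m_l² = 60.

Σ(L_z)² = 60 ℏ²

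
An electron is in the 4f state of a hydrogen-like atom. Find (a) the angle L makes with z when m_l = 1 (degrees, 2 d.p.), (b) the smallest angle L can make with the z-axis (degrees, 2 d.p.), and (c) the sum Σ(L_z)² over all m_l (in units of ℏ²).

For 4f, l = 3.
For m_l = 1: cos θ = 1/√12, θ ≈ 73.22°.
cos θ_min = 3/√12, so θ_min ≈ 30.00°.
Σ m_l² = 28, so Σ(L_z)² = 28 ℏ².

θ(m_l=1) ≈ 73.22°; θ_min ≈ 30.00°; Σ(L_z)² = 28 ℏ²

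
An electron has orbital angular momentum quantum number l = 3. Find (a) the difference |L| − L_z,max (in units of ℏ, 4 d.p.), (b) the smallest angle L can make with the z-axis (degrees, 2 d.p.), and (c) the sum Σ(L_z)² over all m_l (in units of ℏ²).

|L|−L_z,max ≈ 0.4641ℏ; θ_min ≈ 30.00°; Σ(L_z)² = 28 ℏ²

|L| − L_z,max = (2√3 − 3)ℏ ≈ 0.4641ℏ.
cos θ_min = 3/√12, so θ_min ≈ 30.00°.
Σ m_l² = 28, so Σ(L_z)² = 28 ℏ².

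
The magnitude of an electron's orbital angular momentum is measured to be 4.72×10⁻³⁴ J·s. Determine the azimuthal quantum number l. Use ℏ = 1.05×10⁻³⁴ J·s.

In units of ℏ, |L| ≈ 4.495.
Set l(l+1) = 20.21; the integer solution is l = 4.

l = 4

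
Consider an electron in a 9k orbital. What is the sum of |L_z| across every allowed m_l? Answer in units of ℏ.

Σ|L_z| = 56 ℏ

For 9k, l = 7.
m_l runs from −7 to 7, i.e. {-7, -6, -5, -4, -3, -2, -1, 0, 1, 2, 3, 4, 5, 6, 7}.
Σ|m_l| = l(l+1) = 56.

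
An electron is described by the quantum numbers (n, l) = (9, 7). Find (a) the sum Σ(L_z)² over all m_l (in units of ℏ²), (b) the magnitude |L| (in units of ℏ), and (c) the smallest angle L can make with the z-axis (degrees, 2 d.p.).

Σ(L_z)² = 280 ℏ²; |L| = 2√14 ℏ ≈ 7.483ℏ; θ_min ≈ 20.70°

Σ m_l² = 280, so Σ(L_z)² = 280 ℏ².
|L| = ℏ√(7·8) = 2√14 ℏ ≈ 7.483ℏ.
cos θ_min = 7/√56, so θ_min ≈ 20.70°.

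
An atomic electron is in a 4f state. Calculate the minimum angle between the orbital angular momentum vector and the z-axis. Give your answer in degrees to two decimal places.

For 4f, l = 3.
|L|² = l(l+1)ℏ² = 12ℏ², so |L| = 2√3 ℏ.
The smallest angle corresponds to the largest L_z, i.e. m_l = l = 3, giving L_z = 3ℏ.
cos θ_min = 3/√12, so θ_min ≈ 30.00°.

θ_min ≈ 30.00°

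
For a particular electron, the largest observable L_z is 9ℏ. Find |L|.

|L| = 3√10 ℏ ≈ 9.487ℏ

L_z,max = lℏ, so l = 9.
|L| = √(l(l+1)) ℏ = 3√10 ℏ.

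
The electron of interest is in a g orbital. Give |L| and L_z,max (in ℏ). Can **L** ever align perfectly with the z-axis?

No: L_z,max = 4ℏ < |L| = 2√5 ℏ ≈ 4.472ℏ

For a g orbital, l = 4.
|L| = 2√5 ℏ ≈ 4.4721ℏ, while L_z,max = lℏ = 4ℏ.
Since |L| > L_z,max, the vector can never point exactly along z; the closest it comes is θ_min = arccos(4/√20) ≈ 26.6°.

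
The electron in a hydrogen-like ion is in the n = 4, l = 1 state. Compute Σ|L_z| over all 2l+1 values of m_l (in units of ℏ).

The allowed m_l values are -1, 0, 1.
Σ|m_l| = l(l+1) = 2.

Σ|L_z| = 2 ℏ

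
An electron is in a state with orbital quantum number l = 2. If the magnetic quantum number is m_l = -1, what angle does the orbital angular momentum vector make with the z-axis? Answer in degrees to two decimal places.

|L| = ℏ√(l(l+1)) = √6 ℏ.
L_z = m_l ℏ = −1ℏ.
cos θ = L_z/|L| = -1/√6, so θ ≈ 114.09°.

θ ≈ 114.09°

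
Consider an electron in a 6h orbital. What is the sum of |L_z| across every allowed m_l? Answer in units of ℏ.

Σ|L_z| = 30 ℏ

The 6h subshell has l = 5.
The allowed m_l values are -5, -4, -3, -2, -1, 0, 1, 2, 3, 4, 5.
Σ|m_l| = l(l+1) = 30.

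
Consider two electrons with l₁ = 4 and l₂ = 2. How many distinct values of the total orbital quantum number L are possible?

5

By the triangle rule, |l₁ − l₂| ≤ L ≤ l₁ + l₂.
So L can be 2, 3, 4, 5, 6.
That is 5 values.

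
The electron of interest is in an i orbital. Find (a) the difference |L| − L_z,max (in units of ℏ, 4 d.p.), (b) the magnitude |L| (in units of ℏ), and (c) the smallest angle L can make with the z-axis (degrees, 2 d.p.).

|L|−L_z,max ≈ 0.4807ℏ; |L| = √42 ℏ ≈ 6.481ℏ; θ_min ≈ 22.21°

The letter i corresponds to l = 6.
|L| − L_z,max = (√42 − 6)ℏ ≈ 0.4807ℏ.
|L| = ℏ√(6·7) = √42 ℏ ≈ 6.481ℏ.
cos θ_min = 6/√42, so θ_min ≈ 22.21°.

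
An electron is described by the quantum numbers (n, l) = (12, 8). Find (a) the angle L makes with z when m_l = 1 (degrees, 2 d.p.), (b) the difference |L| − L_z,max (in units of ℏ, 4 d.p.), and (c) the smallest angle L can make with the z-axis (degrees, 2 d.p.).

θ(m_l=1) ≈ 83.23°; |L|−L_z,max ≈ 0.4853ℏ; θ_min ≈ 19.47°

For m_l = 1: cos θ = 1/√72, θ ≈ 83.23°.
|L| − L_z,max = (6√2 − 8)ℏ ≈ 0.4853ℏ.
cos θ_min = 8/√72, so θ_min ≈ 19.47°.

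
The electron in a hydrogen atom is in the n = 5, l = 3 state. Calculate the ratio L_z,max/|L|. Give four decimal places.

L_z,max/|L| = 0.8660

|L| = 2√3 ℏ ≈ 3.4641ℏ, while L_z,max = lℏ = 3ℏ.
L_z,max/|L| = 3/√12 = 0.8660.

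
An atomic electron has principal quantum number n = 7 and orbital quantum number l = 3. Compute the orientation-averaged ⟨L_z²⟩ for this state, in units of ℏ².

m_l runs from −3 to 3, i.e. {-3, -2, -1, 0, 1, 2, 3}.
Average of L_z² over 7 states: 28/7 ℏ² = 4 ℏ².

⟨L_z²⟩ = 4 ℏ²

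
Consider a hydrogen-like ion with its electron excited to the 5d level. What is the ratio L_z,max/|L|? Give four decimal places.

The 5d level has l = 2.
|L| = √6 ℏ ≈ 2.4495ℏ, while L_z,max = lℏ = 2ℏ.
L_z,max/|L| = 2/√6 = 0.8165.

L_z,max/|L| = 0.8165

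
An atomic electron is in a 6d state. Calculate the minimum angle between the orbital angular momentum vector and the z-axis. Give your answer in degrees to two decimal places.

θ_min ≈ 35.26°

For 6d, l = 2.
|L| = √(l(l+1)) ℏ = √6 ℏ.
The smallest angle corresponds to the largest L_z, i.e. m_l = l = 2, giving L_z = 2ℏ.
cos θ_min = 2/√6, so θ_min ≈ 35.26°.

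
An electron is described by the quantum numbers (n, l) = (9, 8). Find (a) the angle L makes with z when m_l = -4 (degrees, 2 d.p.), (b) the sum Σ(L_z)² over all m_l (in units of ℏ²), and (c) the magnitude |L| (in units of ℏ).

For m_l = -4: cos θ = -4/√72, θ ≈ 118.13°.
Σ m_l² = 408, so Σ(L_z)² = 408 ℏ².
|L| = ℏ√(8·9) = 6√2 ℏ ≈ 8.485ℏ.

θ(m_l=-4) ≈ 118.13°; Σ(L_z)² = 408 ℏ²; |L| = 6√2 ℏ ≈ 8.485ℏ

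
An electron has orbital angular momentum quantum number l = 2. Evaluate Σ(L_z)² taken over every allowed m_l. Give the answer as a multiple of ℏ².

The allowed m_l values are -2, -1, 0, 1, 2.
Summing m² from −2 to 2: Σ m_l² = 10.

Σ(L_z)² = 10 ℏ²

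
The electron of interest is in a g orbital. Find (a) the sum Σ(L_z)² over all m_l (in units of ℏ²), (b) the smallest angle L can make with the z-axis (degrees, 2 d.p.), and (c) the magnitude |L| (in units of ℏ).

A g state has l = 4.
Σ m_l² = 60, so Σ(L_z)² = 60 ℏ².
cos θ_min = 4/√20, so θ_min ≈ 26.57°.
|L| = ℏ√(4·5) = 2√5 ℏ ≈ 4.472ℏ.

Σ(L_z)² = 60 ℏ²; θ_min ≈ 26.57°; |L| = 2√5 ℏ ≈ 4.472ℏ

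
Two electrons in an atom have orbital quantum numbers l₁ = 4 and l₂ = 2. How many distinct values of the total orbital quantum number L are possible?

5

By the triangle rule, |l₁ − l₂| ≤ L ≤ l₁ + l₂.
Allowed values: L = 2, 3, 4, 5, 6.
That is 5 values.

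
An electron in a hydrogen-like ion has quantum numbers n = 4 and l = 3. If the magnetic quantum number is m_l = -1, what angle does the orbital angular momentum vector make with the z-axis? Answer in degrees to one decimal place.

θ ≈ 106.8°

|L| = ℏ√(l(l+1)) = 2√3 ℏ.
L_z = m_l ℏ = −1ℏ.
cos θ = L_z/|L| = -1/√12, so θ ≈ 106.8°.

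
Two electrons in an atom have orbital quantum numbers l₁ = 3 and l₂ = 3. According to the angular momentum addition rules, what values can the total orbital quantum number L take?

Angular momentum addition gives L = |l₁ − l₂|, …, l₁ + l₂.
So L can be 0, 1, 2, 3, 4, 5, 6.

L = 0, 1, 2, 3, 4, 5, 6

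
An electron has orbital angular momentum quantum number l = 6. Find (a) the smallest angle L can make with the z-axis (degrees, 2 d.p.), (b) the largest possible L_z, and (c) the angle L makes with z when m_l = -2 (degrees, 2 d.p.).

cos θ_min = 6/√42, so θ_min ≈ 22.21°.
L_z,max = lℏ = 6ℏ.
For m_l = -2: cos θ = -2/√42, θ ≈ 107.98°.

θ_min ≈ 22.21°; L_z,max = 6ℏ; θ(m_l=-2) ≈ 107.98°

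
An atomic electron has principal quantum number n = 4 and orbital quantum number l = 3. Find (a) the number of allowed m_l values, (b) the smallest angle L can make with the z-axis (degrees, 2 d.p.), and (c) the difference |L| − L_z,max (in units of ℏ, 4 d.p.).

There are 2l+1 = 7 values of m_l.
cos θ_min = 3/√12, so θ_min ≈ 30.00°.
|L| − L_z,max = (2√3 − 3)ℏ ≈ 0.4641ℏ.

7 values; θ_min ≈ 30.00°; |L|−L_z,max ≈ 0.4641ℏ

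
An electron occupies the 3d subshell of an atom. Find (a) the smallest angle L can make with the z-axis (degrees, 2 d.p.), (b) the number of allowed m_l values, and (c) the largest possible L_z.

θ_min ≈ 35.26°; 5 values; L_z,max = 2ℏ

For 3d, l = 2.
cos θ_min = 2/√6, so θ_min ≈ 35.26°.
There are 2l+1 = 5 values of m_l.
L_z,max = lℏ = 2ℏ.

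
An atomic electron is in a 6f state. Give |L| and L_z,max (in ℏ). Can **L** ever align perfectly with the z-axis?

No: L_z,max = 3ℏ < |L| = 2√3 ℏ ≈ 3.464ℏ

6f means n = 6, l = 3.
|L| = 2√3 ℏ ≈ 3.4641ℏ, while L_z,max = lℏ = 3ℏ.
Since |L| > L_z,max, the vector can never point exactly along z; the closest it comes is θ_min = arccos(3/√12) ≈ 30.0°.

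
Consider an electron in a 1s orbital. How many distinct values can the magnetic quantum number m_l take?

For 1s, l = 0.
The number of m_l values is 2l + 1 = 2·0 + 1 = 1.

1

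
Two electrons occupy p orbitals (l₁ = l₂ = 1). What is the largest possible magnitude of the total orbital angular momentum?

|L_tot|_max = √6 ℏ ≈ 2.449ℏ

The total orbital quantum number L ranges from |l₁ − l₂| to l₁ + l₂ in integer steps.
So L can be 0, 1, 2.
The largest magnitude corresponds to L = 2: |L_tot| = ℏ√(2·3) = √6 ℏ.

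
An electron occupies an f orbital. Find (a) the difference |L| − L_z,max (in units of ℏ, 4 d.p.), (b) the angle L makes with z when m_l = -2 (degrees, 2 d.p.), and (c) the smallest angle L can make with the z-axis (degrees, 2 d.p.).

|L|−L_z,max ≈ 0.4641ℏ; θ(m_l=-2) ≈ 125.26°; θ_min ≈ 30.00°

The letter f corresponds to l = 3.
|L| − L_z,max = (2√3 − 3)ℏ ≈ 0.4641ℏ.
For m_l = -2: cos θ = -2/√12, θ ≈ 125.26°.
cos θ_min = 3/√12, so θ_min ≈ 30.00°.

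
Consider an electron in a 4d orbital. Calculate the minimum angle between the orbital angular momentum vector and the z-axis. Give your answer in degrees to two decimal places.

4d means n = 4, l = 2.
|L| = ℏ√(l(l+1)) = √6 ℏ.
The smallest angle corresponds to the largest L_z, i.e. m_l = l = 2, giving L_z = 2ℏ.
cos θ_min = 2/√6, so θ_min ≈ 35.26°.

θ_min ≈ 35.26°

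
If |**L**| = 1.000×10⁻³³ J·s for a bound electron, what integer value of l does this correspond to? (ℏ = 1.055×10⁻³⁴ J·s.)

In units of ℏ, |L| ≈ 9.479.
l(l+1) ≈ 9.479² ≈ 89.85, so l = 9.

l = 9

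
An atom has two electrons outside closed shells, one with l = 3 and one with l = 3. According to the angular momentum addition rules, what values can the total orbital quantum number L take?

The total orbital quantum number L ranges from |l₁ − l₂| to l₁ + l₂ in integer steps.
So L can be 0, 1, 2, 3, 4, 5, 6.

L = 0, 1, 2, 3, 4, 5, 6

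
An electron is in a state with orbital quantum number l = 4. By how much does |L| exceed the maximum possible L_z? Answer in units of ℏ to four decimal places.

|L| − L_z,max ≈ 0.4721ℏ

|L| = 2√5 ℏ ≈ 4.4721ℏ, while L_z,max = lℏ = 4ℏ.
The difference is (2√5 − 4)ℏ ≈ 0.4721ℏ.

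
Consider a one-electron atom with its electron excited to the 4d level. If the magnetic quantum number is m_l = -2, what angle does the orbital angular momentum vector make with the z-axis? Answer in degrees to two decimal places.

θ ≈ 144.74°

The 4d level has l = 2.
|L| = ℏ√(l(l+1)) = √6 ℏ.
L_z = m_l ℏ = −2ℏ.
cos θ = L_z/|L| = -2/√6, so θ ≈ 144.74°.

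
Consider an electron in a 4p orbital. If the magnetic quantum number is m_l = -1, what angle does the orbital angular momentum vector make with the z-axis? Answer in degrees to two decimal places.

θ ≈ 135.00°

The 4p subshell has l = 1.
|L| = ℏ√(l(l+1)) = √2 ℏ.
L_z = m_l ℏ = −1ℏ.
cos θ = L_z/|L| = -1/√2, so θ ≈ 135.00°.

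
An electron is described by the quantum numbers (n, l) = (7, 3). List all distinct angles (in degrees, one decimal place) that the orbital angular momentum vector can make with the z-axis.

|L|² = l(l+1)ℏ² = 12ℏ², so |L| = 2√3 ℏ.
cos θ = m_l/√12 for each m_l ∈ {-3, -2, -1, 0, 1, 2, 3}.

θ ∈ {30.0°, 54.7°, 73.2°, 90.0°, 106.8°, 125.3°, 150.0°}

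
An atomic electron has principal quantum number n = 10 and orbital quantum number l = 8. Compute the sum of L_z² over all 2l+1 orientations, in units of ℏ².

Σ(L_z)² = 408 ℏ²

m_l runs from −8 to 8, i.e. {-8, -7, -6, -5, -4, -3, -2, -1, 0, 1, 2, 3, 4, 5, 6, 7, 8}.
Summing m² from −8 to 8: Σ m_l² = 408.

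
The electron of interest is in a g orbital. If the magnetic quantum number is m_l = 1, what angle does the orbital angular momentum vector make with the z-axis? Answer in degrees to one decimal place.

For a g orbital, l = 4.
|L| = ℏ√(l(l+1)) = 2√5 ℏ.
L_z = m_l ℏ = 1ℏ.
cos θ = L_z/|L| = 1/√20, so θ ≈ 77.1°.

θ ≈ 77.1°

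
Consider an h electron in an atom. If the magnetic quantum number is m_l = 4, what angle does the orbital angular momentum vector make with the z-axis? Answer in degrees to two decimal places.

θ ≈ 43.09°

H corresponds to l = 5.
|L| = √(l(l+1)) ℏ = √30 ℏ.
L_z = m_l ℏ = 4ℏ.
cos θ = L_z/|L| = 4/√30, so θ ≈ 43.09°.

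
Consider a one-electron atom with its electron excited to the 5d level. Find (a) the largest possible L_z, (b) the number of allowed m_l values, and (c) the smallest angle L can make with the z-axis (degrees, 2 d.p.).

L_z,max = 2ℏ; 5 values; θ_min ≈ 35.26°

The 5d level has l = 2.
L_z,max = lℏ = 2ℏ.
There are 2l+1 = 5 values of m_l.
cos θ_min = 2/√6, so θ_min ≈ 35.26°.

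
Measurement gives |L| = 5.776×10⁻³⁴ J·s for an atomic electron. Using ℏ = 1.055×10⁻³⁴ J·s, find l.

In units of ℏ, |L| ≈ 5.475.
Set l(l+1) = 29.97; the integer solution is l = 5.

l = 5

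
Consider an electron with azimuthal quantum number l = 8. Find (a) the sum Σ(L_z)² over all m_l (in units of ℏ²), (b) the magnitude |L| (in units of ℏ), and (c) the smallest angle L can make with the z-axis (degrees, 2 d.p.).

Σ(L_z)² = 408 ℏ²; |L| = 6√2 ℏ ≈ 8.485ℏ; θ_min ≈ 19.47°

Σ m_l² = 408, so Σ(L_z)² = 408 ℏ².
|L| = ℏ√(8·9) = 6√2 ℏ ≈ 8.485ℏ.
cos θ_min = 8/√72, so θ_min ≈ 19.47°.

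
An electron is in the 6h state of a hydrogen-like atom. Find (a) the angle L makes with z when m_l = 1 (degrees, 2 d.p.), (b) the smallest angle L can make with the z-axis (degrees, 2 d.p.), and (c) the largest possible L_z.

The 6h subshell has l = 5.
For m_l = 1: cos θ = 1/√30, θ ≈ 79.48°.
cos θ_min = 5/√30, so θ_min ≈ 24.09°.
L_z,max = lℏ = 5ℏ.

θ(m_l=1) ≈ 79.48°; θ_min ≈ 24.09°; L_z,max = 5ℏ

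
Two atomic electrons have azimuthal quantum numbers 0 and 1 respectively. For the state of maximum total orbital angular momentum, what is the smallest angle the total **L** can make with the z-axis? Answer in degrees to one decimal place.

L runs from |0 − 1| = 1 to 0 + 1 = 1.
So L can be 1.
The maximum is L = 1, with |L_tot| = ℏ√(1·2) = √2 ℏ.
The minimum angle with z is arccos(1/√2) ≈ 45.0°.

θ_min ≈ 45.0°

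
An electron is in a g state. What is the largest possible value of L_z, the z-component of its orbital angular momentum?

L_z,max = 4ℏ

G corresponds to l = 4.
L_z = m_l ℏ with m_l ∈ {−4, …, 4}; the maximum is m_l = 4.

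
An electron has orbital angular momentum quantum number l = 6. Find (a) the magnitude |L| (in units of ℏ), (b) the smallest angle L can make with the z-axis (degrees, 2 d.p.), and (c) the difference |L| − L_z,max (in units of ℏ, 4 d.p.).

|L| = √42 ℏ ≈ 6.481ℏ; θ_min ≈ 22.21°; |L|−L_z,max ≈ 0.4807ℏ

|L| = ℏ√(6·7) = √42 ℏ ≈ 6.481ℏ.
cos θ_min = 6/√42, so θ_min ≈ 22.21°.
|L| − L_z,max = (√42 − 6)ℏ ≈ 0.4807ℏ.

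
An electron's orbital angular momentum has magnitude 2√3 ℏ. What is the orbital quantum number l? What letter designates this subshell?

|L| = ℏ√(l(l+1)), so l(l+1) = 12.
l² + l − 12 = 0 ⇒ l = 3.

l = 3 (f orbital)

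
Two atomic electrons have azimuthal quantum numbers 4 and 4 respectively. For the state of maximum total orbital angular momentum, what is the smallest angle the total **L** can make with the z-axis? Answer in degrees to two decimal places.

θ_min ≈ 19.47°

By the triangle rule, |l₁ − l₂| ≤ L ≤ l₁ + l₂.
Allowed values: L = 0, 1, 2, 3, 4, 5, 6, 7, 8.
The maximum is L = 8, with |L_tot| = ℏ√(8·9) = 6√2 ℏ.
The minimum angle with z is arccos(8/√72) ≈ 19.47°.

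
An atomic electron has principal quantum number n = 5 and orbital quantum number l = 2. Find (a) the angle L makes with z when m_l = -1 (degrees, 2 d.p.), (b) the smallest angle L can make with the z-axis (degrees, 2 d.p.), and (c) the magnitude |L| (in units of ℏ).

For m_l = -1: cos θ = -1/√6, θ ≈ 114.09°.
cos θ_min = 2/√6, so θ_min ≈ 35.26°.
|L| = ℏ√(2·3) = √6 ℏ ≈ 2.449ℏ.

θ(m_l=-1) ≈ 114.09°; θ_min ≈ 35.26°; |L| = √6 ℏ ≈ 2.449ℏ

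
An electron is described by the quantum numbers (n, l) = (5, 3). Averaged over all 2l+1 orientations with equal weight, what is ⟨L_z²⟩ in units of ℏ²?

m_l runs from −3 to 3, i.e. {-3, -2, -1, 0, 1, 2, 3}.
Average of L_z² over 7 states: 28/7 ℏ² = 4 ℏ².

⟨L_z²⟩ = 4 ℏ²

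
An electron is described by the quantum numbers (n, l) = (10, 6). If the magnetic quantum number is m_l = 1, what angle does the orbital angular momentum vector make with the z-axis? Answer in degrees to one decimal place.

|L| = √(l(l+1)) ℏ = √42 ℏ.
L_z = m_l ℏ = 1ℏ.
cos θ = L_z/|L| = 1/√42, so θ ≈ 81.1°.

θ ≈ 81.1°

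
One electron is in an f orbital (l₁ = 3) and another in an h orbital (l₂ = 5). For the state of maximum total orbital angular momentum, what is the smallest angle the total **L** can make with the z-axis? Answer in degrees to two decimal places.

θ_min ≈ 19.47°

By the triangle rule, |l₁ − l₂| ≤ L ≤ l₁ + l₂.
L ∈ {2, 3, 4, 5, 6, 7, 8}.
The maximum is L = 8, with |L_tot| = ℏ√(8·9) = 6√2 ℏ.
The minimum angle with z is arccos(8/√72) ≈ 19.47°.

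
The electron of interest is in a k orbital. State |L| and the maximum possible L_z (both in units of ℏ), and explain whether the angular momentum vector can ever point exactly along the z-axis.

No: L_z,max = 7ℏ < |L| = 2√14 ℏ ≈ 7.483ℏ

A k state has l = 7.
|L| = 2√14 ℏ ≈ 7.4833ℏ, while L_z,max = lℏ = 7ℏ.
Since |L| > L_z,max, the vector can never point exactly along z; the closest it comes is θ_min = arccos(7/√56) ≈ 20.7°.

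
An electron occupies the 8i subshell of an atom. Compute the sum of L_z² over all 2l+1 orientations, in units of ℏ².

Σ(L_z)² = 182 ℏ²

For 8i, l = 6.
m_l ∈ {-6, -5, -4, -3, -2, -1, 0, 1, 2, 3, 4, 5, 6}.
Summing m² from −6 to 6: Σ m_l² = 182.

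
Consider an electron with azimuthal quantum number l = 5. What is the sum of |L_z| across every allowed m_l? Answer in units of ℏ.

Σ|L_z| = 30 ℏ

m_l runs from −5 to 5, i.e. {-5, -4, -3, -2, -1, 0, 1, 2, 3, 4, 5}.
Σ|m_l| = l(l+1) = 30.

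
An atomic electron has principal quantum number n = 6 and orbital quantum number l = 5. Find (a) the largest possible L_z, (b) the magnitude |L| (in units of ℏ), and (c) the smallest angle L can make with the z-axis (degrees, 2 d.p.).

L_z,max = 5ℏ; |L| = √30 ℏ ≈ 5.477ℏ; θ_min ≈ 24.09°

L_z,max = lℏ = 5ℏ.
|L| = ℏ√(5·6) = √30 ℏ ≈ 5.477ℏ.
cos θ_min = 5/√30, so θ_min ≈ 24.09°.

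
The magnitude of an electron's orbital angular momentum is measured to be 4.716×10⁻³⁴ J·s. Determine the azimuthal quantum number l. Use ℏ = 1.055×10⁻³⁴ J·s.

Dividing by ℏ: |L|/ℏ ≈ 4.470.
Set l(l+1) = 19.98; the integer solution is l = 4.

l = 4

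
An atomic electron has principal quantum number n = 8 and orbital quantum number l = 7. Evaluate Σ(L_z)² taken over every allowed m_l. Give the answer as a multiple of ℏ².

m_l ∈ {-7, -6, -5, -4, -3, -2, -1, 0, 1, 2, 3, 4, 5, 6, 7}.
Σ m_l² = 2·(1 + 4 + 9 + 16 + 25 + 36 + 49) = 280.

Σ(L_z)² = 280 ℏ²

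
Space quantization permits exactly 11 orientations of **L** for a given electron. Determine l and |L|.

Since there are 2l+1 = 11 values of m_l, l = 5.
Then |L| = √(l(l+1)) ℏ = √30 ℏ.

l = 5, |L| = √30 ℏ ≈ 5.477ℏ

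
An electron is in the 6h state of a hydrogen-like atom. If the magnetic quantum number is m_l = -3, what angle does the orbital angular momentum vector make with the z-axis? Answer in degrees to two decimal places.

The 6h subshell has l = 5.
|L| = √(l(l+1)) ℏ = √30 ℏ.
L_z = m_l ℏ = −3ℏ.
cos θ = L_z/|L| = -3/√30, so θ ≈ 123.21°.

θ ≈ 123.21°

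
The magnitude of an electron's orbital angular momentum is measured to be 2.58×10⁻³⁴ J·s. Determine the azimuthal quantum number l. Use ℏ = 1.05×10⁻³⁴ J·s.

l = 2

|L|/ℏ = (2.58×10⁻³⁴)/(1.05×10⁻³⁴) ≈ 2.457.
(|L|/ℏ)² = l(l+1) ≈ 6.04 ⇒ l = 2.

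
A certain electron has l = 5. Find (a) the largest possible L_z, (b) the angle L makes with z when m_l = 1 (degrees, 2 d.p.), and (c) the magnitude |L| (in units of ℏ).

L_z,max = lℏ = 5ℏ.
For m_l = 1: cos θ = 1/√30, θ ≈ 79.48°.
|L| = ℏ√(5·6) = √30 ℏ ≈ 5.477ℏ.

L_z,max = 5ℏ; θ(m_l=1) ≈ 79.48°; |L| = √30 ℏ ≈ 5.477ℏ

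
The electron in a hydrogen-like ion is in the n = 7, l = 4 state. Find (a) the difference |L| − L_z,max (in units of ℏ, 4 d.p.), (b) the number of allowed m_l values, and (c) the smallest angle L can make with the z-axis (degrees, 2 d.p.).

|L| − L_z,max = (2√5 − 4)ℏ ≈ 0.4721ℏ.
There are 2l+1 = 9 values of m_l.
cos θ_min = 4/√20, so θ_min ≈ 26.57°.

|L|−L_z,max ≈ 0.4721ℏ; 9 values; θ_min ≈ 26.57°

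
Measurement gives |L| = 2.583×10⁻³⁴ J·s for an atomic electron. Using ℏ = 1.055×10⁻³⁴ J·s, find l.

l = 2

Dividing by ℏ: |L|/ℏ ≈ 2.448.
(|L|/ℏ)² = l(l+1) ≈ 5.99 ⇒ l = 2.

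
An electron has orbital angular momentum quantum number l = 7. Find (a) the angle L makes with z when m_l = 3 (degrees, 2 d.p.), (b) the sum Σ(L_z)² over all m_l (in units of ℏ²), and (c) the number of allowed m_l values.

For m_l = 3: cos θ = 3/√56, θ ≈ 66.37°.
Σ m_l² = 280, so Σ(L_z)² = 280 ℏ².
There are 2l+1 = 15 values of m_l.

θ(m_l=3) ≈ 66.37°; Σ(L_z)² = 280 ℏ²; 15 values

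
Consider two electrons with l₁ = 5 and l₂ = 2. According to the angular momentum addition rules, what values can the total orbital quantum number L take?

Angular momentum addition gives L = |l₁ − l₂|, …, l₁ + l₂.
Allowed values: L = 3, 4, 5, 6, 7.

L = 3, 4, 5, 6, 7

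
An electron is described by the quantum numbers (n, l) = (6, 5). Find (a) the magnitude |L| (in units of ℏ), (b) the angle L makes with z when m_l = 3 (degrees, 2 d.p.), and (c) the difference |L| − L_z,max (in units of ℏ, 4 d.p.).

|L| = √30 ℏ ≈ 5.477ℏ; θ(m_l=3) ≈ 56.79°; |L|−L_z,max ≈ 0.4772ℏ

|L| = ℏ√(5·6) = √30 ℏ ≈ 5.477ℏ.
For m_l = 3: cos θ = 3/√30, θ ≈ 56.79°.
|L| − L_z,max = (√30 − 5)ℏ ≈ 0.4772ℏ.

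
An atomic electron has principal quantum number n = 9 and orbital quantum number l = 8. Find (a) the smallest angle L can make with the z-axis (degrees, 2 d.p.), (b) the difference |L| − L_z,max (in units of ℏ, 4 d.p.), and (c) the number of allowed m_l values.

θ_min ≈ 19.47°; |L|−L_z,max ≈ 0.4853ℏ; 17 values

cos θ_min = 8/√72, so θ_min ≈ 19.47°.
|L| − L_z,max = (6√2 − 8)ℏ ≈ 0.4853ℏ.
There are 2l+1 = 17 values of m_l.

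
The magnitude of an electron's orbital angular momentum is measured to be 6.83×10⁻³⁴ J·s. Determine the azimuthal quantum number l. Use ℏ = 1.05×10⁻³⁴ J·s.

l = 6

|L|/ℏ = (6.83×10⁻³⁴)/(1.05×10⁻³⁴) ≈ 6.505.
Set l(l+1) = 42.31; the integer solution is l = 6.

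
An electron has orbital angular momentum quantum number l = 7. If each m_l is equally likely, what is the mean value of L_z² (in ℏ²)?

m_l runs from −7 to 7, i.e. {-7, -6, -5, -4, -3, -2, -1, 0, 1, 2, 3, 4, 5, 6, 7}.
⟨L_z²⟩ = ℏ²·l(l+1)/3 = 18.67ℏ².

⟨L_z²⟩ = 18.67 ℏ²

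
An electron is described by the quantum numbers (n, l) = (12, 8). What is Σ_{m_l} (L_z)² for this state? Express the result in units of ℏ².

Σ(L_z)² = 408 ℏ²

m_l ∈ {-8, -7, -6, -5, -4, -3, -2, -1, 0, 1, 2, 3, 4, 5, 6, 7, 8}.
Σ m_l² = l(l+1)(2l+1)/3 = 8·9·17/3 = 408.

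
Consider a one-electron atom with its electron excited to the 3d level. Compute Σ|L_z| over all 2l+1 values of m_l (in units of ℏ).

Σ|L_z| = 6 ℏ

The 3d level has l = 2.
m_l runs from −2 to 2, i.e. {-2, -1, 0, 1, 2}.
Σ|m_l| = l(l+1) = 6.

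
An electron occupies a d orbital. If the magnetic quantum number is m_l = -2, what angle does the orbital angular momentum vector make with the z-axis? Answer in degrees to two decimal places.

A d state has l = 2.
|L|² = l(l+1)ℏ² = 6ℏ², so |L| = √6 ℏ.
L_z = m_l ℏ = −2ℏ.
cos θ = L_z/|L| = -2/√6, so θ ≈ 144.74°.

θ ≈ 144.74°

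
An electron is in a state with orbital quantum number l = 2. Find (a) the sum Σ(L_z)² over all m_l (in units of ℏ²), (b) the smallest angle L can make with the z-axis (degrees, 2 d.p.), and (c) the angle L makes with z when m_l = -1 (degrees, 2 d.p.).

Σ m_l² = 10, so Σ(L_z)² = 10 ℏ².
cos θ_min = 2/√6, so θ_min ≈ 35.26°.
For m_l = -1: cos θ = -1/√6, θ ≈ 114.09°.

Σ(L_z)² = 10 ℏ²; θ_min ≈ 35.26°; θ(m_l=-1) ≈ 114.09°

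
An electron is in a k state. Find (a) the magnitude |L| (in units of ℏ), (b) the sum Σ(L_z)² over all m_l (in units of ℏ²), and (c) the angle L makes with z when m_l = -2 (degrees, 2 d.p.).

K corresponds to l = 7.
|L| = ℏ√(7·8) = 2√14 ℏ ≈ 7.483ℏ.
Σ m_l² = 280, so Σ(L_z)² = 280 ℏ².
For m_l = -2: cos θ = -2/√56, θ ≈ 105.50°.

|L| = 2√14 ℏ ≈ 7.483ℏ; Σ(L_z)² = 280 ℏ²; θ(m_l=-2) ≈ 105.50°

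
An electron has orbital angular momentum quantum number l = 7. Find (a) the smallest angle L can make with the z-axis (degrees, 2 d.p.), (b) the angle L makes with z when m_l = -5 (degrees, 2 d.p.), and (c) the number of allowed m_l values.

θ_min ≈ 20.70°; θ(m_l=-5) ≈ 131.92°; 15 values

cos θ_min = 7/√56, so θ_min ≈ 20.70°.
For m_l = -5: cos θ = -5/√56, θ ≈ 131.92°.
There are 2l+1 = 15 values of m_l.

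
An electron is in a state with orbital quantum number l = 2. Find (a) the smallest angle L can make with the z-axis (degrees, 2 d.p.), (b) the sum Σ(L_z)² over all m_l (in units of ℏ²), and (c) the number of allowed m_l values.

θ_min ≈ 35.26°; Σ(L_z)² = 10 ℏ²; 5 values

cos θ_min = 2/√6, so θ_min ≈ 35.26°.
Σ m_l² = 10, so Σ(L_z)² = 10 ℏ².
There are 2l+1 = 5 values of m_l.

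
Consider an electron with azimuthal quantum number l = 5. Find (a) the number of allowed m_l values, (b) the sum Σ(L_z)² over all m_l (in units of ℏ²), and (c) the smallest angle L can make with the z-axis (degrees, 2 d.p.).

There are 2l+1 = 11 values of m_l.
Σ m_l² = 110, so Σ(L_z)² = 110 ℏ².
cos θ_min = 5/√30, so θ_min ≈ 24.09°.

11 values; Σ(L_z)² = 110 ℏ²; θ_min ≈ 24.09°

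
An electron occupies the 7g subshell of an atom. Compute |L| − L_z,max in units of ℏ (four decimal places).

|L| − L_z,max ≈ 0.4721ℏ

7g means n = 7, l = 4.
|L| = 2√5 ℏ ≈ 4.4721ℏ, while L_z,max = lℏ = 4ℏ.
The difference is (2√5 − 4)ℏ ≈ 0.4721ℏ.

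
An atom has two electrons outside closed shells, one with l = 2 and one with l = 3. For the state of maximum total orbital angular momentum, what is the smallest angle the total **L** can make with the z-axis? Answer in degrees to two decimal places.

θ_min ≈ 24.09°

The total orbital quantum number L ranges from |l₁ − l₂| to l₁ + l₂ in integer steps.
So L can be 1, 2, 3, 4, 5.
The maximum is L = 5, with |L_tot| = ℏ√(5·6) = √30 ℏ.
The minimum angle with z is arccos(5/√30) ≈ 24.09°.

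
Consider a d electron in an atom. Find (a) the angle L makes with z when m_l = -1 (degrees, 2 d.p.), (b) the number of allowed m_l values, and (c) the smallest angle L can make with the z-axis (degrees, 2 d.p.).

For a d orbital, l = 2.
For m_l = -1: cos θ = -1/√6, θ ≈ 114.09°.
There are 2l+1 = 5 values of m_l.
cos θ_min = 2/√6, so θ_min ≈ 35.26°.

θ(m_l=-1) ≈ 114.09°; 5 values; θ_min ≈ 35.26°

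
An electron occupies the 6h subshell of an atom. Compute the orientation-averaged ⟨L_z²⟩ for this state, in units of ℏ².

⟨L_z²⟩ = 10 ℏ²

6h means n = 6, l = 5.
m_l ∈ {-5, -4, -3, -2, -1, 0, 1, 2, 3, 4, 5}.
Average of L_z² over 11 states: 110/11 ℏ² = 10 ℏ².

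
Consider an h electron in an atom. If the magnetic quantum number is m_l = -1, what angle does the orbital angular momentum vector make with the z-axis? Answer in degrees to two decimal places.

An h state has l = 5.
|L|² = l(l+1)ℏ² = 30ℏ², so |L| = √30 ℏ.
L_z = m_l ℏ = −1ℏ.
cos θ = L_z/|L| = -1/√30, so θ ≈ 100.52°.

θ ≈ 100.52°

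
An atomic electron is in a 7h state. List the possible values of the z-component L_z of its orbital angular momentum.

L_z ∈ {−5ℏ, −4ℏ, −3ℏ, −2ℏ, −ℏ, 0, ℏ, 2ℏ, 3ℏ, 4ℏ, 5ℏ}

7h means n = 7, l = 5.
L_z = m_l ℏ with m_l ranging from −l to +l in integer steps.
For l = 5: m_l ∈ {-5, -4, -3, -2, -1, 0, 1, 2, 3, 4, 5}.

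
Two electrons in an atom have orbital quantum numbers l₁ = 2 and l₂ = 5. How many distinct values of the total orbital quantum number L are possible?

L runs from |2 − 5| = 3 to 2 + 5 = 7.
L ∈ {3, 4, 5, 6, 7}.
That is 5 values.

5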